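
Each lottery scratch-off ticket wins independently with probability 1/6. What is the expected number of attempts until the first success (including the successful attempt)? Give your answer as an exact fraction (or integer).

6

For a geometric distribution, E[trials] = 1/p = 1/(1/6) = 6.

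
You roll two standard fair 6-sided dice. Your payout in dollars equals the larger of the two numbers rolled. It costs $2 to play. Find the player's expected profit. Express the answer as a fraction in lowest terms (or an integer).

89/36 dollars

Distribution of the larger of the two numbers rolled: 1 w.p. 1/36, 2 w.p. 1/12, 3 w.p. 5/36, 4 w.p. 7/36, 5 w.p. 1/4, 6 w.p. 11/36
E[payout] = (1/36)·1 + (1/12)·2 + (5/36)·3 + (7/36)·4 + (1/4)·5 + (11/36)·6 = 161/36
Expected profit = 161/36 − 2 = 89/36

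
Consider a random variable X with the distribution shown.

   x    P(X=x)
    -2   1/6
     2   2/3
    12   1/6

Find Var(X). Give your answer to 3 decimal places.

E[X] = (1/6)·(-2) + (2/3)·2 + (1/6)·12 = 3
E[X²] = (1/6)·4 + (2/3)·4 + (1/6)·144 = 82/3
Var(X) = 82/3 − (3)² = 55/3 ≈ 18.333

18.333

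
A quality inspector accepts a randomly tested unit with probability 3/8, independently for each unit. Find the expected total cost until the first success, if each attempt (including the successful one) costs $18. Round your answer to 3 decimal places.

E[#attempts] = 1/p = 8/3; E[cost] = 18·8/3 = 48.
≈ 48.000

$48.000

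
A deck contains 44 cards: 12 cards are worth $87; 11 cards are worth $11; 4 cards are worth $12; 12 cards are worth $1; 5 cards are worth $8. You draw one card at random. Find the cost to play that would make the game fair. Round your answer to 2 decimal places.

E[payout] = (12/44)·87 + (11/44)·11 + (4/44)·12 + (12/44)·1 + (5/44)·8 = 115/4
Fair fee = E[payout] = 115/4 ≈ $28.75

$28.75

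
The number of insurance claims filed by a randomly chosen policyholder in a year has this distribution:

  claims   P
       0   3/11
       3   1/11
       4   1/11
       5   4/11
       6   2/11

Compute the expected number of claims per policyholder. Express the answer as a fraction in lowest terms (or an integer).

39/11

E[X] = (3/11)·0 + (1/11)·3 + (1/11)·4 + (4/11)·5 + (2/11)·6
     = 39/11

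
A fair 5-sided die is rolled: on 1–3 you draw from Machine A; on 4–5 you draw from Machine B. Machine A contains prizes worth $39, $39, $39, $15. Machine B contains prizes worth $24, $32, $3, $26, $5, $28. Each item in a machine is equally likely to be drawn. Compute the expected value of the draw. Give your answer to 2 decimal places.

$27.67

E[X | Machine A] = (39 + 39 + 39 + 15)/4 = 33
E[X | Machine B] = (24 + 32 + 3 + 26 + 5 + 28)/6 = 59/3
E[X] = (3/5)·33 + (2/5)·59/3 = 83/3 ≈ 27.67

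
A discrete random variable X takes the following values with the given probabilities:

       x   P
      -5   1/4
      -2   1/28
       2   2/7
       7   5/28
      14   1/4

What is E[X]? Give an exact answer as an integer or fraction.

E[X] = (1/4)·(-5) + (1/28)·(-2) + (2/7)·2 + (5/28)·7 + (1/4)·14
     = 4

4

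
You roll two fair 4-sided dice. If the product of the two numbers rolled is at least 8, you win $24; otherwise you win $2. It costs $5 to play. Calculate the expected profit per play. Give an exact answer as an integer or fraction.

21/4 dollars

E[payout] = (5/8)·2 + (3/8)·24 = 41/4
Expected profit = 41/4 − 5 = 21/4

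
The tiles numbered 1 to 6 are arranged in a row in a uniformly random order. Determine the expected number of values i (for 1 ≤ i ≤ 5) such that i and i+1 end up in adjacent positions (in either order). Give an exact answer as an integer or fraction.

5/3

For each i ∈ {1,…,5}, let Xᵢ = 1 if i and i+1 are adjacent. P(Xᵢ=1) = 2·(6−1)!/6! = 2/6.
By linearity, E[ΣXᵢ] = (5)·(2/6) = 5/3.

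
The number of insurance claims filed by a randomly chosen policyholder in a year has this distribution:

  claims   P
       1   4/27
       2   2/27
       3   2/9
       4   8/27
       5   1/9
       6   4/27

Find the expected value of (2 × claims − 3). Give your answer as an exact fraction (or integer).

E[2x-3] = (4/27)·(-1) + (2/27)·1 + (2/9)·3 + (8/27)·5 + (1/9)·7 + (4/27)·9
     = 113/27

113/27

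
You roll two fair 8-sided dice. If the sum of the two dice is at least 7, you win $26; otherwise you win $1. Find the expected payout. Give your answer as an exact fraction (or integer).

E[payout] = (15/64)·1 + (49/64)·26 = 1289/64

1289/64 dollars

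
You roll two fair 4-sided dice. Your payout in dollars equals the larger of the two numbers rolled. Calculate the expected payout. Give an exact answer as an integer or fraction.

Distribution of the larger of the two numbers rolled: 1 w.p. 1/16, 2 w.p. 3/16, 3 w.p. 5/16, 4 w.p. 7/16
E[payout] = (1/16)·1 + (3/16)·2 + (5/16)·3 + (7/16)·4 = 25/8

25/8 dollars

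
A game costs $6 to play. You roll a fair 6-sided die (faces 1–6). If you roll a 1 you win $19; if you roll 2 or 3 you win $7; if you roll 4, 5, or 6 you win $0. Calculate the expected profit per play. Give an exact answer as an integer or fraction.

-1/2 dollars

E[payout] = (1/2)·0 + (1/3)·7 + (1/6)·19 = 11/2
Expected profit = 11/2 − 6 = -1/2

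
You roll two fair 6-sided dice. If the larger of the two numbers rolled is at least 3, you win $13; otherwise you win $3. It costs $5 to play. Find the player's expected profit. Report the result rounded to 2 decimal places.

$6.89

E[payout] = (1/9)·3 + (8/9)·13 = 107/9
Expected profit = 107/9 − 5 = 62/9 ≈ $6.89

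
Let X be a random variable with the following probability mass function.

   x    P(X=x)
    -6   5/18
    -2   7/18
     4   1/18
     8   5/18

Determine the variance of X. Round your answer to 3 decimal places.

30.222

E[X] = (5/18)·(-6) + (7/18)·(-2) + (1/18)·4 + (5/18)·8 = 0
E[X²] = (5/18)·36 + (7/18)·4 + (1/18)·16 + (5/18)·64 = 272/9
Var(X) = 272/9 − (0)² = 272/9 ≈ 30.222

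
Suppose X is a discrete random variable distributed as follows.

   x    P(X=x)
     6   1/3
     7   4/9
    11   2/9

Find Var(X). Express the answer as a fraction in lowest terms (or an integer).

E[X] = (1/3)·6 + (4/9)·7 + (2/9)·11 = 68/9
E[X²] = (1/3)·36 + (4/9)·49 + (2/9)·121 = 182/3
Var(X) = 182/3 − (68/9)² = 290/81

290/81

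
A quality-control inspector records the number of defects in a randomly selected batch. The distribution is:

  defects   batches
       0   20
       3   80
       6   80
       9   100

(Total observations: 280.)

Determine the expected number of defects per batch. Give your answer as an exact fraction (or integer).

Total = 280, so P(defects=0) = 20/280, etc.
E[X] = (1/14)·0 + (2/7)·3 + (2/7)·6 + (5/14)·9
     = 81/14

81/14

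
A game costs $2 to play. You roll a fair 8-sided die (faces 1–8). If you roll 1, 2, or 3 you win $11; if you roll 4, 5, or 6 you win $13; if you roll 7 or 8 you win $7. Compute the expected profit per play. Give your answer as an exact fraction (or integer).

35/4 dollars

E[payout] = (1/4)·7 + (3/8)·11 + (3/8)·13 = 43/4
Expected profit = 43/4 − 2 = 35/4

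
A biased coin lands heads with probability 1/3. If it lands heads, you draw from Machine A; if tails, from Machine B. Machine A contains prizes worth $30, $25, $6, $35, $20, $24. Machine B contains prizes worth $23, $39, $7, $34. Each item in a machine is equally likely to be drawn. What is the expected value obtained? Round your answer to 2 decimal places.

$24.94

E[X | Machine A] = (30 + 25 + 6 + 35 + 20 + 24)/6 = 70/3
E[X | Machine B] = (23 + 39 + 7 + 34)/4 = 103/4
E[X] = (1/3)·70/3 + (2/3)·103/4 = 449/18 ≈ 24.94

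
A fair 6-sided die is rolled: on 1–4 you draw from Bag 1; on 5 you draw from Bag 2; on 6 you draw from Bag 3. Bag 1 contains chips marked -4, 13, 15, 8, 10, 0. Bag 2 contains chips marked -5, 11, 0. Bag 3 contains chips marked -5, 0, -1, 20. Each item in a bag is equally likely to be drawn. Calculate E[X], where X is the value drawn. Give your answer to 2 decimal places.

5.58

E[X | Bag 1] = (-4 + 13 + 15 + 8 + 10 + 0)/6 = 7
E[X | Bag 2] = (-5 + 11 + 0)/3 = 2
E[X | Bag 3] = (-5 + 0 − 1 + 20)/4 = 7/2
E[X] = (2/3)·7 + (1/6)·2 + (1/6)·7/2 = 67/12 ≈ 5.58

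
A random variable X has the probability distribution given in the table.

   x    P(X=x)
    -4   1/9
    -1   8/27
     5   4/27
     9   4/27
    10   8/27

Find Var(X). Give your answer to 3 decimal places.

E[X] = (1/9)·(-4) + (8/27)·(-1) + (4/27)·5 + (4/27)·9 + (8/27)·10 = 116/27
E[X²] = (1/9)·16 + (8/27)·1 + (4/27)·25 + (4/27)·81 + (8/27)·100 = 1280/27
Var(X) = 1280/27 − (116/27)² = 21104/729 ≈ 28.949

28.949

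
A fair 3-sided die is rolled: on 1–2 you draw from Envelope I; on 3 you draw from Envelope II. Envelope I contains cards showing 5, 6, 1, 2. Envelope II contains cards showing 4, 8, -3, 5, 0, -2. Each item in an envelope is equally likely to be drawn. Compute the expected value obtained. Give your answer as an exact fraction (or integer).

3

E[X | Envelope I] = (5 + 6 + 1 + 2)/4 = 7/2
E[X | Envelope II] = (4 + 8 − 3 + 5 + 0 − 2)/6 = 2
E[X] = (2/3)·7/2 + (1/3)·2 = 3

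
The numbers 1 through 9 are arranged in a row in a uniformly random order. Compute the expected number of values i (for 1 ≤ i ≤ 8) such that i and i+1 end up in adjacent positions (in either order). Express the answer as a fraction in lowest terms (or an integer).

16/9

For each i ∈ {1,…,8}, let Xᵢ = 1 if i and i+1 are adjacent. P(Xᵢ=1) = 2·(9−1)!/9! = 2/9.
By linearity, E[ΣXᵢ] = (8)·(2/9) = 16/9.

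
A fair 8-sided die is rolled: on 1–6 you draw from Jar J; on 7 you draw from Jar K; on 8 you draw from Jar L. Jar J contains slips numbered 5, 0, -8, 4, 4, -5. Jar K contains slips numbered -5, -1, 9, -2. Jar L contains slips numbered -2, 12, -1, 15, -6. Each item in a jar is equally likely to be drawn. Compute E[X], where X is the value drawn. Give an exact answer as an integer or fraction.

77/160

E[X | Jar J] = (5 + 0 − 8 + 4 + 4 − 5)/6 = 0
E[X | Jar K] = (-5 − 1 + 9 − 2)/4 = 1/4
E[X | Jar L] = (-2 + 12 − 1 + 15 − 6)/5 = 18/5
E[X] = (3/4)·0 + (1/8)·1/4 + (1/8)·18/5 = 77/160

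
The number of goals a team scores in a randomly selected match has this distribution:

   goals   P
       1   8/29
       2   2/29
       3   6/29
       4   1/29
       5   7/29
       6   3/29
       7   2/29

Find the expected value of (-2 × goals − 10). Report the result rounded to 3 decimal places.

-16.966

E[-2x-10] = (8/29)·(-12) + (2/29)·(-14) + (6/29)·(-16) + (1/29)·(-18) + (7/29)·(-20) + (3/29)·(-22) + (2/29)·(-24)
     = -492/29 ≈ -16.966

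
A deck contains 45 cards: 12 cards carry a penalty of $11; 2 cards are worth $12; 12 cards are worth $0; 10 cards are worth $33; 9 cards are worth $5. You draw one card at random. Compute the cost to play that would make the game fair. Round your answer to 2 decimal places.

$5.93

E[payout] = (12/45)·(-11) + (2/45)·12 + (12/45)·0 + (10/45)·33 + (9/45)·5 = 89/15
Fair fee = E[payout] = 89/15 ≈ $5.93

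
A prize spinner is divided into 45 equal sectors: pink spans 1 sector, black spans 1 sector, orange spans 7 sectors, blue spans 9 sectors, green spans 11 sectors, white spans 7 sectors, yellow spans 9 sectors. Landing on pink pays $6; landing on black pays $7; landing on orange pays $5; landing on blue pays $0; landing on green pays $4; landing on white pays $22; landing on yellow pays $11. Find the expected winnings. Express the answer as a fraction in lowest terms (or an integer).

E[payout] = (1/45)·6 + (1/45)·7 + (7/45)·5 + (9/45)·0 + (11/45)·4 + (7/45)·22 + (9/45)·11 = 23/3

23/3 dollars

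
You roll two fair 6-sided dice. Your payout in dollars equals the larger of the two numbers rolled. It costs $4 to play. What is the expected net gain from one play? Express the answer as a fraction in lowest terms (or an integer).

17/36 dollars

Distribution of the larger of the two numbers rolled: 1 w.p. 1/36, 2 w.p. 1/12, 3 w.p. 5/36, 4 w.p. 7/36, 5 w.p. 1/4, 6 w.p. 11/36
E[payout] = (1/36)·1 + (1/12)·2 + (5/36)·3 + (7/36)·4 + (1/4)·5 + (11/36)·6 = 161/36
Expected profit = 161/36 − 4 = 17/36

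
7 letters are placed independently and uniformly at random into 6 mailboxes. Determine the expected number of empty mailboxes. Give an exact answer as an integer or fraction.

Let Xⱼ=1 if mailbox j is empty. P(Xⱼ=1) = ((6-1)/6)^7 = 78125/279936.
By linearity, E[#empty] = 6·78125/279936 = 78125/46656.

78125/46656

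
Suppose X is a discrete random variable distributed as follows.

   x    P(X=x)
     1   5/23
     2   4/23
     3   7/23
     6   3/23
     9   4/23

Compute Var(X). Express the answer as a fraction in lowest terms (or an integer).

4124/529

E[X] = (5/23)·1 + (4/23)·2 + (7/23)·3 + (3/23)·6 + (4/23)·9 = 88/23
E[X²] = (5/23)·1 + (4/23)·4 + (7/23)·9 + (3/23)·36 + (4/23)·81 = 516/23
Var(X) = 516/23 − (88/23)² = 4124/529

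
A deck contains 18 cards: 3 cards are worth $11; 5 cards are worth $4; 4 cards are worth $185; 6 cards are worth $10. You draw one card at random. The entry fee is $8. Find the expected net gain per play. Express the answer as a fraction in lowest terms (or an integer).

709/18 dollars

E[payout] = (3/18)·11 + (5/18)·4 + (4/18)·185 + (6/18)·10 = 853/18
Expected profit = 853/18 − 8 = 709/18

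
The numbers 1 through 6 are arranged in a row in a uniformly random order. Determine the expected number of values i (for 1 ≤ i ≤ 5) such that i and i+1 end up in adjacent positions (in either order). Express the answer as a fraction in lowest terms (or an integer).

5/3

For each i ∈ {1,…,5}, let Xᵢ = 1 if i and i+1 are adjacent. P(Xᵢ=1) = 2·(6−1)!/6! = 2/6.
By linearity, E[ΣXᵢ] = (5)·(2/6) = 5/3.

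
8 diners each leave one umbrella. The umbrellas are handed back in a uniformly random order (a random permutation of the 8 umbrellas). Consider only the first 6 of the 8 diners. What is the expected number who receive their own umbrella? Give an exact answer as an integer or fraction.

Let Xᵢ = 1 if person i gets their own umbrella. For each i, P(Xᵢ=1) = 1/8.
By linearity of expectation, E[X₁+…+X_6] = 6·(1/8) = 3/4.

3/4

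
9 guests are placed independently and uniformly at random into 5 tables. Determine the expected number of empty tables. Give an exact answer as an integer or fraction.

262144/390625

Let Xⱼ=1 if table j is empty. P(Xⱼ=1) = ((5-1)/5)^9 = 262144/1953125.
By linearity, E[#empty] = 5·262144/1953125 = 262144/390625.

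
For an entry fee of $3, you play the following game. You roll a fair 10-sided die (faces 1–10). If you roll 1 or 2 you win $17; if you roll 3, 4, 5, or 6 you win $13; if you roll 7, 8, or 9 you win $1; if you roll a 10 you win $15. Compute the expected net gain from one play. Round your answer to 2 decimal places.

E[payout] = (3/10)·1 + (2/5)·13 + (1/10)·15 + (1/5)·17 = 52/5
Expected profit = 52/5 − 3 = 37/5 ≈ $7.40

$7.40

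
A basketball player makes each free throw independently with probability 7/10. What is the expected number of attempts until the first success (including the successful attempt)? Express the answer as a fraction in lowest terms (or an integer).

For a geometric distribution, E[trials] = 1/p = 1/(7/10) = 10/7.

10/7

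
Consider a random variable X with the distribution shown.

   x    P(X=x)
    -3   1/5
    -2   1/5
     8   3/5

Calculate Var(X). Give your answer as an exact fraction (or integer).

664/25

E[X] = (1/5)·(-3) + (1/5)·(-2) + (3/5)·8 = 19/5
E[X²] = (1/5)·9 + (1/5)·4 + (3/5)·64 = 41
Var(X) = 41 − (19/5)² = 664/25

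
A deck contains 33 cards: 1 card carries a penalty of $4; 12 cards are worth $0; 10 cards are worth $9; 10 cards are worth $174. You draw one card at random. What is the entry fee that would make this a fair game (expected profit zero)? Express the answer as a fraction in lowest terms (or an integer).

E[payout] = (1/33)·(-4) + (12/33)·0 + (10/33)·9 + (10/33)·174 = 166/3
Fair fee = E[payout] = 166/3

166/3 dollars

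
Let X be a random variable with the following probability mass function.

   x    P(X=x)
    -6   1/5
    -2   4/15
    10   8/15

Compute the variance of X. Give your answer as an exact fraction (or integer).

1216/25

E[X] = (1/5)·(-6) + (4/15)·(-2) + (8/15)·10 = 18/5
E[X²] = (1/5)·36 + (4/15)·4 + (8/15)·100 = 308/5
Var(X) = 308/5 − (18/5)² = 1216/25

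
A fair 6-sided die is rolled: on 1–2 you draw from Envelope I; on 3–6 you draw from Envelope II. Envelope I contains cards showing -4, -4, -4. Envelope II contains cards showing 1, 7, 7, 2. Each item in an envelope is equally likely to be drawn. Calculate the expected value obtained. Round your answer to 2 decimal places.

1.50

E[X | Envelope I] = (-4 − 4 − 4)/3 = -4
E[X | Envelope II] = (1 + 7 + 7 + 2)/4 = 17/4
E[X] = (1/3)·(-4) + (2/3)·17/4 = 3/2 ≈ 1.50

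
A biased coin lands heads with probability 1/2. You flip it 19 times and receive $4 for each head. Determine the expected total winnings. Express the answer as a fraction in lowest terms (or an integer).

$38

E[#heads] = 19·1/2 = 19/2 (linearity over flips).
E[winnings] = 4·19/2 = 38.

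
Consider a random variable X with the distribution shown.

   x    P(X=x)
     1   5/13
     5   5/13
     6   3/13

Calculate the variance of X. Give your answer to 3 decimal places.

E[X] = (5/13)·1 + (5/13)·5 + (3/13)·6 = 48/13
E[X²] = (5/13)·1 + (5/13)·25 + (3/13)·36 = 238/13
Var(X) = 238/13 − (48/13)² = 790/169 ≈ 4.675

4.675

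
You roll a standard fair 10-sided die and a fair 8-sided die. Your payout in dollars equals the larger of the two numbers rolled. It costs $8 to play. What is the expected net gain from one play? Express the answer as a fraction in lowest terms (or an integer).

Distribution of the larger of the two numbers rolled: 1 w.p. 1/80, 2 w.p. 3/80, 3 w.p. 1/16, 4 w.p. 7/80, 5 w.p. 9/80, 6 w.p. 11/80, …
E[payout] = (1/80)·1 + (3/80)·2 + (1/16)·3 + (7/80)·4 + (9/80)·5 + (11/80)·6 + (13/80)·7 + (3/16)·8 + (1/10)·9 + (1/10)·10 = 131/20
Expected profit = 131/20 − 8 = -29/20

-29/20 dollars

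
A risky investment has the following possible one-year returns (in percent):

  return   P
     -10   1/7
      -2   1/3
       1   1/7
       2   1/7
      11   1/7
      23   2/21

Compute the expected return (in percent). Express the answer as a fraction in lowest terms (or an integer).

44/21

E[X] = (1/7)·(-10) + (1/3)·(-2) + (1/7)·1 + (1/7)·2 + (1/7)·11 + (2/21)·23
     = 44/21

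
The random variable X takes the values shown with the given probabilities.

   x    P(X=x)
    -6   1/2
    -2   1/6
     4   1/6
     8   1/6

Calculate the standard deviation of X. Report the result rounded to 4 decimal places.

5.4975

E[X] = -4/3, E[X²] = 32
Var(X) = E[X²] − (E[X])² = 32 − 16/9 = 272/9
SD(X) = √(272/9) ≈ 5.4975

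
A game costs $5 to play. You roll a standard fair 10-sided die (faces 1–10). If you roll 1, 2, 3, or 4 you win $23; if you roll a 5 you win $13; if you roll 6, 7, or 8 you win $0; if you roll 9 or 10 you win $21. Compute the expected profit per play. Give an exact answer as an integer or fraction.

E[payout] = (3/10)·0 + (1/10)·13 + (1/5)·21 + (2/5)·23 = 147/10
Expected profit = 147/10 − 5 = 97/10

97/10 dollars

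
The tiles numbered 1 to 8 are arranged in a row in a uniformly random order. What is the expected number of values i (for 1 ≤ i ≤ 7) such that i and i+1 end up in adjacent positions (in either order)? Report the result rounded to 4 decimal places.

For each i ∈ {1,…,7}, let Xᵢ = 1 if i and i+1 are adjacent. P(Xᵢ=1) = 2·(8−1)!/8! = 2/8.
By linearity, E[ΣXᵢ] = (7)·(2/8) = 7/4.
≈ 1.7500

1.7500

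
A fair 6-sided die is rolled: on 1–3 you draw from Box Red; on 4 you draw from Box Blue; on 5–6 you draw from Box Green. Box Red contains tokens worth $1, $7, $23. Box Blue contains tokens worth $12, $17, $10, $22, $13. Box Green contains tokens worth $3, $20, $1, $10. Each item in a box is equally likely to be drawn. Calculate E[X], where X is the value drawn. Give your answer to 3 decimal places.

$10.467

E[X | Box Red] = (1 + 7 + 23)/3 = 31/3
E[X | Box Blue] = (12 + 17 + 10 + 22 + 13)/5 = 74/5
E[X | Box Green] = (3 + 20 + 1 + 10)/4 = 17/2
E[X] = (1/2)·31/3 + (1/6)·74/5 + (1/3)·17/2 = 157/15 ≈ 10.467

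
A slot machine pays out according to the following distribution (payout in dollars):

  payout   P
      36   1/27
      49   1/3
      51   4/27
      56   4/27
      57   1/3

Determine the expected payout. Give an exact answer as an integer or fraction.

1418/27 dollars

E[X] = (1/27)·36 + (1/3)·49 + (4/27)·51 + (4/27)·56 + (1/3)·57
     = 1418/27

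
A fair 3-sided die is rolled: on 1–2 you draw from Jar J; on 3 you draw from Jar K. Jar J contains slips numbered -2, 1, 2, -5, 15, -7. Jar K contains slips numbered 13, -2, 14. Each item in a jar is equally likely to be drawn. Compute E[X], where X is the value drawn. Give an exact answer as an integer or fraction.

E[X | Jar J] = (-2 + 1 + 2 − 5 + 15 − 7)/6 = 2/3
E[X | Jar K] = (13 − 2 + 14)/3 = 25/3
E[X] = (2/3)·2/3 + (1/3)·25/3 = 29/9

29/9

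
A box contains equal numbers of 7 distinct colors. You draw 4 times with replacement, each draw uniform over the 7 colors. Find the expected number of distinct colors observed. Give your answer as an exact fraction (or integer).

1105/343

Let Xⱼ=1 if type j appears at least once. P(Xⱼ=1) = 1 − ((7−1)/7)^4 = 1105/2401.
E[#distinct] = 7·1105/2401 = 1105/343.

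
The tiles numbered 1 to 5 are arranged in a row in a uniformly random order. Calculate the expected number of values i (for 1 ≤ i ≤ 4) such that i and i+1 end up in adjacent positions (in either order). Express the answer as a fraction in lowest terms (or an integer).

8/5

For each i ∈ {1,…,4}, let Xᵢ = 1 if i and i+1 are adjacent. P(Xᵢ=1) = 2·(5−1)!/5! = 2/5.
By linearity, E[ΣXᵢ] = (4)·(2/5) = 8/5.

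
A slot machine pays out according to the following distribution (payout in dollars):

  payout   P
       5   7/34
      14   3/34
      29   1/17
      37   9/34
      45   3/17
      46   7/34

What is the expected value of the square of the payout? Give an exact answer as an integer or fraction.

E[X²] = (7/34)·25 + (3/34)·196 + (1/17)·841 + (9/34)·1369 + (3/17)·2025 + (7/34)·2116
     = 20864/17

20864/17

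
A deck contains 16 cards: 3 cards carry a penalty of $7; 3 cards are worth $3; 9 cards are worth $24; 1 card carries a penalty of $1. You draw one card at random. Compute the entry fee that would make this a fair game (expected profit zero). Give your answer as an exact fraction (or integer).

203/16 dollars

E[payout] = (3/16)·(-7) + (3/16)·3 + (9/16)·24 + (1/16)·(-1) = 203/16
Fair fee = E[payout] = 203/16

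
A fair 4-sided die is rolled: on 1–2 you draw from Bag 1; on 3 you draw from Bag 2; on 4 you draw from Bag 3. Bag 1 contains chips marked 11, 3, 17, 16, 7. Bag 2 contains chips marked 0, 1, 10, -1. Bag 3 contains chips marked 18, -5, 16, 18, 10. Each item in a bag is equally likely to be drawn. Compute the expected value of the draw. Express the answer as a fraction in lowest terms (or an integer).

71/8

E[X | Bag 1] = (11 + 3 + 17 + 16 + 7)/5 = 54/5
E[X | Bag 2] = (0 + 1 + 10 − 1)/4 = 5/2
E[X | Bag 3] = (18 − 5 + 16 + 18 + 10)/5 = 57/5
E[X] = (1/2)·54/5 + (1/4)·5/2 + (1/4)·57/5 = 71/8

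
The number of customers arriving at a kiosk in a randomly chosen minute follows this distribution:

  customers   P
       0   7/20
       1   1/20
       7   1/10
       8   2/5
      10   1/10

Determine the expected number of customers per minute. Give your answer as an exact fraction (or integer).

E[X] = (7/20)·0 + (1/20)·1 + (1/10)·7 + (2/5)·8 + (1/10)·10
     = 99/20

99/20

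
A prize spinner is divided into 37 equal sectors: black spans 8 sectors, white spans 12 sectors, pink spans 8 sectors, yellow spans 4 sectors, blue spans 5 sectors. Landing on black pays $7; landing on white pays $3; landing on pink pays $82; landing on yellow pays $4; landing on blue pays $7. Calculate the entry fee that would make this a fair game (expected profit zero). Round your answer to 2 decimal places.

E[payout] = (8/37)·7 + (12/37)·3 + (8/37)·82 + (4/37)·4 + (5/37)·7 = 799/37
Fair fee = E[payout] = 799/37 ≈ $21.59

$21.59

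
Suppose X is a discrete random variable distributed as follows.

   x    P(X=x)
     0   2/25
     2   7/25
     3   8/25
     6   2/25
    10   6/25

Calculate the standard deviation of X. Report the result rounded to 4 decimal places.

3.3941

E[X] = 22/5, E[X²] = 772/25
Var(X) = E[X²] − (E[X])² = 772/25 − 484/25 = 288/25
SD(X) = √(288/25) ≈ 3.3941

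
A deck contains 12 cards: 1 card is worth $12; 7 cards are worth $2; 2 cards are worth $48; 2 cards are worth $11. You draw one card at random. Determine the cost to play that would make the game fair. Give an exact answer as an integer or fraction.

E[payout] = (1/12)·12 + (7/12)·2 + (2/12)·48 + (2/12)·11 = 12
Fair fee = E[payout] = 12

$12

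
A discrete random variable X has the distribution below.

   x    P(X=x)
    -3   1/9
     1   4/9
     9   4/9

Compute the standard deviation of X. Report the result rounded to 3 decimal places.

4.532

E[X] = 37/9, E[X²] = 337/9
Var(X) = E[X²] − (E[X])² = 337/9 − 1369/81 = 1664/81
SD(X) = √(1664/81) ≈ 4.532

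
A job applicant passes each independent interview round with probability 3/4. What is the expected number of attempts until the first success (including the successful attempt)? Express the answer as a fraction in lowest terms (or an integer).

For a geometric distribution, E[trials] = 1/p = 1/(3/4) = 4/3.

4/3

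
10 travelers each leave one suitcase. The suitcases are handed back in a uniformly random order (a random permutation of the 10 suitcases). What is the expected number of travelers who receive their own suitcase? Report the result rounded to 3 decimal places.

Let Xᵢ = 1 if person i gets their own suitcase. For each i, P(Xᵢ=1) = 1/10.
By linearity of expectation, E[X₁+…+X_10] = 10·(1/10) = 1.
≈ 1.000

1.000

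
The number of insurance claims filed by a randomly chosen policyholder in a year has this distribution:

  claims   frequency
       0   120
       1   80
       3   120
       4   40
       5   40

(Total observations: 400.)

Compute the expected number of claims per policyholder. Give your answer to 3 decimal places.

2.000

Total = 400, so P(claims=0) = 120/400, etc.
E[X] = (3/10)·0 + (1/5)·1 + (3/10)·3 + (1/10)·4 + (1/10)·5
     = 2 ≈ 2.000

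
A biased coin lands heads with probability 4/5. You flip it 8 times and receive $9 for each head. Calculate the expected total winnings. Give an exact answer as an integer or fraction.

E[#heads] = 8·4/5 = 32/5 (linearity over flips).
E[winnings] = 9·32/5 = 288/5.

288/5 dollars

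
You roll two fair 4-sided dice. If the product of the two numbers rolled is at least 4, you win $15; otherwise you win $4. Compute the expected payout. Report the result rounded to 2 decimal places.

E[payout] = (5/16)·4 + (11/16)·15 = 185/16
≈ $11.56

$11.56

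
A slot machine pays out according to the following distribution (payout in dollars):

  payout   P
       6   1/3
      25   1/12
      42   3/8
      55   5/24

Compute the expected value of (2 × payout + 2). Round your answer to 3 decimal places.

E[2x+2] = (1/3)·14 + (1/12)·52 + (3/8)·86 + (5/24)·112
     = 775/12 ≈ 64.583

64.583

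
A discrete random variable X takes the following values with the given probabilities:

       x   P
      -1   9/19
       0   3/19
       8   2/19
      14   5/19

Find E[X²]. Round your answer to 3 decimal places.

58.789

E[X²] = (9/19)·1 + (3/19)·0 + (2/19)·64 + (5/19)·196
     = 1117/19 ≈ 58.789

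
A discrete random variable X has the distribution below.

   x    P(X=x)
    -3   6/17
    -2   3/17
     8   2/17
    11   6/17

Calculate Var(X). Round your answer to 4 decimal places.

42.4775

E[X] = (6/17)·(-3) + (3/17)·(-2) + (2/17)·8 + (6/17)·11 = 58/17
E[X²] = (6/17)·9 + (3/17)·4 + (2/17)·64 + (6/17)·121 = 920/17
Var(X) = 920/17 − (58/17)² = 12276/289 ≈ 42.4775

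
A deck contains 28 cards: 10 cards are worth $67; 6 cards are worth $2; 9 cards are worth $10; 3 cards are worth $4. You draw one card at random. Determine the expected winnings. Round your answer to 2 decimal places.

E[payout] = (10/28)·67 + (6/28)·2 + (9/28)·10 + (3/28)·4 = 28
≈ $28.00

$28.00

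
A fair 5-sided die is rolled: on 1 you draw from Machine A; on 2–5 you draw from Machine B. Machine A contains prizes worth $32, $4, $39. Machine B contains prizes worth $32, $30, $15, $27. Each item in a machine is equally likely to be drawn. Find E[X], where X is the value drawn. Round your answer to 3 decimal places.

E[X | Machine A] = (32 + 4 + 39)/3 = 25
E[X | Machine B] = (32 + 30 + 15 + 27)/4 = 26
E[X] = (1/5)·25 + (4/5)·26 = 129/5 ≈ 25.800

$25.800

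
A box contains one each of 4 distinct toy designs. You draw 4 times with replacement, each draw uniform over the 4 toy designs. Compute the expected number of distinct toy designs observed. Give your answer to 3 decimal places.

2.734

Let Xⱼ=1 if type j appears at least once. P(Xⱼ=1) = 1 − ((4−1)/4)^4 = 175/256.
E[#distinct] = 4·175/256 = 175/64.
≈ 2.734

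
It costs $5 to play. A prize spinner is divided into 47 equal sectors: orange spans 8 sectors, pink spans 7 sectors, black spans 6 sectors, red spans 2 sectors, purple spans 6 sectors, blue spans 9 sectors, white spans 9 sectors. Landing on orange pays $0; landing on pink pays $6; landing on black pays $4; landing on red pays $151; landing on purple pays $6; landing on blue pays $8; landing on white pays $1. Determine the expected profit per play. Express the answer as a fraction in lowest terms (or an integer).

E[payout] = (8/47)·0 + (7/47)·6 + (6/47)·4 + (2/47)·151 + (6/47)·6 + (9/47)·8 + (9/47)·1 = 485/47
Expected profit = 485/47 − 5 = 250/47

250/47 dollars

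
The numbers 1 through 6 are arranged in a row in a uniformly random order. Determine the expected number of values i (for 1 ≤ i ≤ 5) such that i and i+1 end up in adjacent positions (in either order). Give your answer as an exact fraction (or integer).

5/3

For each i ∈ {1,…,5}, let Xᵢ = 1 if i and i+1 are adjacent. P(Xᵢ=1) = 2·(6−1)!/6! = 2/6.
By linearity, E[ΣXᵢ] = (5)·(2/6) = 5/3.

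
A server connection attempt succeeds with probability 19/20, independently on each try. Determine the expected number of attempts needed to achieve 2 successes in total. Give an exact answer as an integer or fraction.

By linearity (sum of 2 independent geometric waits), E[trials] = 2/p = 2/(19/20) = 40/19.

40/19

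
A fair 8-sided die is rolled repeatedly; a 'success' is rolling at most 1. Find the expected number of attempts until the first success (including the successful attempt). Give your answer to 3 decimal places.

For a geometric distribution, E[trials] = 1/p = 1/(1/8) = 8.
≈ 8.000

8.000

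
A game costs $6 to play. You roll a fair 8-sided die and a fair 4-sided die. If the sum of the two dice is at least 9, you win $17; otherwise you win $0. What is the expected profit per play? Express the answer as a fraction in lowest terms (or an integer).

-11/16 dollars

E[payout] = (11/16)·0 + (5/16)·17 = 85/16
Expected profit = 85/16 − 6 = -11/16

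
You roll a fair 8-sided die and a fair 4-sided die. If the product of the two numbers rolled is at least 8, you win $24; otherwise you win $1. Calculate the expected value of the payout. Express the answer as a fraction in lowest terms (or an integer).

E[payout] = (13/32)·1 + (19/32)·24 = 469/32

469/32 dollars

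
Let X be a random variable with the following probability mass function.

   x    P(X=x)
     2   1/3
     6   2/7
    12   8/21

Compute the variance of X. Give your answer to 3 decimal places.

18.141

E[X] = (1/3)·2 + (2/7)·6 + (8/21)·12 = 146/21
E[X²] = (1/3)·4 + (2/7)·36 + (8/21)·144 = 1396/21
Var(X) = 1396/21 − (146/21)² = 8000/441 ≈ 18.141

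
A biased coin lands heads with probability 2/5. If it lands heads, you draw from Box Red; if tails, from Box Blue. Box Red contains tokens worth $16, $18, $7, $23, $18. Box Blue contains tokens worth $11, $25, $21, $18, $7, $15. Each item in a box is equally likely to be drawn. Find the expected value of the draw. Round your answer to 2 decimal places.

E[X | Box Red] = (16 + 18 + 7 + 23 + 18)/5 = 82/5
E[X | Box Blue] = (11 + 25 + 21 + 18 + 7 + 15)/6 = 97/6
E[X] = (2/5)·82/5 + (3/5)·97/6 = 813/50 ≈ 16.26

$16.26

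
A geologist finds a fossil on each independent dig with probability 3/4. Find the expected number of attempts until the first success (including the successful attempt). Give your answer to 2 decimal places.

For a geometric distribution, E[trials] = 1/p = 1/(3/4) = 4/3.
≈ 1.33

1.33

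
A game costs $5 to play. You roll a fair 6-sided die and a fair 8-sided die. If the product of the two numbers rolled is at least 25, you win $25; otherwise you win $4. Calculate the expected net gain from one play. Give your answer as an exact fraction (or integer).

27/8 dollars

E[payout] = (19/24)·4 + (5/24)·25 = 67/8
Expected profit = 67/8 − 5 = 27/8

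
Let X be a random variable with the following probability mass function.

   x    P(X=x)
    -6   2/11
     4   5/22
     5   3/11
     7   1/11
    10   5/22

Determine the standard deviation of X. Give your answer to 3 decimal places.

E[X] = 45/11, E[X²] = 486/11
Var(X) = E[X²] − (E[X])² = 486/11 − 2025/121 = 3321/121
SD(X) = √(3321/121) ≈ 5.239

5.239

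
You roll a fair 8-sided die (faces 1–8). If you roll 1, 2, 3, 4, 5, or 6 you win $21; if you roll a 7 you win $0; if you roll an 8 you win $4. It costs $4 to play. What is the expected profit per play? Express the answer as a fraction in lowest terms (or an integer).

49/4 dollars

E[payout] = (1/8)·0 + (1/8)·4 + (3/4)·21 = 65/4
Expected profit = 65/4 − 4 = 49/4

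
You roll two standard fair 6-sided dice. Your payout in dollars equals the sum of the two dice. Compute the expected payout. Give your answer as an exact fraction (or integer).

$7

Distribution of the sum of the two dice: 2 w.p. 1/36, 3 w.p. 1/18, 4 w.p. 1/12, 5 w.p. 1/9, 6 w.p. 5/36, 7 w.p. 1/6, …
E[payout] = (1/36)·2 + (1/18)·3 + (1/12)·4 + (1/9)·5 + (5/36)·6 + (1/6)·7 + (5/36)·8 + (1/9)·9 + (1/12)·10 + (1/18)·11 + (1/36)·12 = 7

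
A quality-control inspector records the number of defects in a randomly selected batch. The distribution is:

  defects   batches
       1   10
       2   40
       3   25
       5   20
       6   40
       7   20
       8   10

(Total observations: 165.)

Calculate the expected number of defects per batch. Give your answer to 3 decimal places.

Total = 165, so P(defects=1) = 10/165, etc.
E[X] = (2/33)·1 + (8/33)·2 + (5/33)·3 + (4/33)·5 + (8/33)·6 + (4/33)·7 + (2/33)·8
     = 145/33 ≈ 4.394

4.394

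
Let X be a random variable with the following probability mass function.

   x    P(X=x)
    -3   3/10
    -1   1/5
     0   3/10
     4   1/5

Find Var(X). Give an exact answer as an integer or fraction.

E[X] = (3/10)·(-3) + (1/5)·(-1) + (3/10)·0 + (1/5)·4 = -3/10
E[X²] = (3/10)·9 + (1/5)·1 + (3/10)·0 + (1/5)·16 = 61/10
Var(X) = 61/10 − (-3/10)² = 601/100

601/100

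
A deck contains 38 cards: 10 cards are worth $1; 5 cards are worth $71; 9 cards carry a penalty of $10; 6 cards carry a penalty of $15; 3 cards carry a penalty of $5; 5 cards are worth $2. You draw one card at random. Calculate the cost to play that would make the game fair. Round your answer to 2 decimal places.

E[payout] = (10/38)·1 + (5/38)·71 + (9/38)·(-10) + (6/38)·(-15) + (3/38)·(-5) + (5/38)·2 = 90/19
Fair fee = E[payout] = 90/19 ≈ $4.74

$4.74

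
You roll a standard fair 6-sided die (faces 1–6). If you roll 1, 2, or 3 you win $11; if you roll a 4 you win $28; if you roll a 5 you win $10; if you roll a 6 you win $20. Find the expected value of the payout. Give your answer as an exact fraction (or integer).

91/6 dollars

E[payout] = (1/6)·10 + (1/2)·11 + (1/6)·20 + (1/6)·28 = 91/6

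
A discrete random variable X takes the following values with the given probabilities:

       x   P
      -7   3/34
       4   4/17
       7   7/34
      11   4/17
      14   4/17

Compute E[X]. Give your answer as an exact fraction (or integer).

E[X] = (3/34)·(-7) + (4/17)·4 + (7/34)·7 + (4/17)·11 + (4/17)·14
     = 130/17

130/17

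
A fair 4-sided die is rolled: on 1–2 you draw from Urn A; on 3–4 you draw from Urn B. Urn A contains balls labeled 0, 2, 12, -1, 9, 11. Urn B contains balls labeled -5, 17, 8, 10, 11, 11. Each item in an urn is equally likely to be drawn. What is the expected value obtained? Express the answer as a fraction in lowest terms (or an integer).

85/12

E[X | Urn A] = (0 + 2 + 12 − 1 + 9 + 11)/6 = 11/2
E[X | Urn B] = (-5 + 17 + 8 + 10 + 11 + 11)/6 = 26/3
E[X] = (1/2)·11/2 + (1/2)·26/3 = 85/12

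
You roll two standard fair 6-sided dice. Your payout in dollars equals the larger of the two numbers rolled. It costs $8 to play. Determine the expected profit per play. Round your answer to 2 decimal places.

-$3.53

Distribution of the larger of the two numbers rolled: 1 w.p. 1/36, 2 w.p. 1/12, 3 w.p. 5/36, 4 w.p. 7/36, 5 w.p. 1/4, 6 w.p. 11/36
E[payout] = (1/36)·1 + (1/12)·2 + (5/36)·3 + (7/36)·4 + (1/4)·5 + (11/36)·6 = 161/36
Expected profit = 161/36 − 8 = -127/36 ≈ -$3.53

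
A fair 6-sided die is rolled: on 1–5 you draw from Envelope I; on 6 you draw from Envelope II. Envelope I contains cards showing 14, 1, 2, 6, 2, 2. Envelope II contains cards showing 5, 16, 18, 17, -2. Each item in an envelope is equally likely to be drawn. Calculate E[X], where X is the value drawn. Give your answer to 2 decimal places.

5.55

E[X | Envelope I] = (14 + 1 + 2 + 6 + 2 + 2)/6 = 9/2
E[X | Envelope II] = (5 + 16 + 18 + 17 − 2)/5 = 54/5
E[X] = (5/6)·9/2 + (1/6)·54/5 = 111/20 ≈ 5.55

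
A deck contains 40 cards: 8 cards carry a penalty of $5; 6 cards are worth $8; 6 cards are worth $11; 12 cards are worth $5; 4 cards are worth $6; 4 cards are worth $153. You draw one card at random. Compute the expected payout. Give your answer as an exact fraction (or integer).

77/4 dollars

E[payout] = (8/40)·(-5) + (6/40)·8 + (6/40)·11 + (12/40)·5 + (4/40)·6 + (4/40)·153 = 77/4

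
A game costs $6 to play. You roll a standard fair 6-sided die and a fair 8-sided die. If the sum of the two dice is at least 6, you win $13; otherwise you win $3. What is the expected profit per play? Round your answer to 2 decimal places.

$4.92

E[payout] = (5/24)·3 + (19/24)·13 = 131/12
Expected profit = 131/12 − 6 = 59/12 ≈ $4.92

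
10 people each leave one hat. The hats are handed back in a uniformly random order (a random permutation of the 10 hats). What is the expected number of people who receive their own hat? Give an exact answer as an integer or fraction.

Let Xᵢ = 1 if person i gets their own hat. For each i, P(Xᵢ=1) = 1/10.
By linearity of expectation, E[X₁+…+X_10] = 10·(1/10) = 1.

1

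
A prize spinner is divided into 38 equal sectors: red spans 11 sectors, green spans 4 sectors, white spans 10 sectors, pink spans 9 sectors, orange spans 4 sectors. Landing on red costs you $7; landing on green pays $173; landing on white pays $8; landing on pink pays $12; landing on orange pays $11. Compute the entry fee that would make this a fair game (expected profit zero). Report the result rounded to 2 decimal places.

$22.29

E[payout] = (11/38)·(-7) + (4/38)·173 + (10/38)·8 + (9/38)·12 + (4/38)·11 = 847/38
Fair fee = E[payout] = 847/38 ≈ $22.29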